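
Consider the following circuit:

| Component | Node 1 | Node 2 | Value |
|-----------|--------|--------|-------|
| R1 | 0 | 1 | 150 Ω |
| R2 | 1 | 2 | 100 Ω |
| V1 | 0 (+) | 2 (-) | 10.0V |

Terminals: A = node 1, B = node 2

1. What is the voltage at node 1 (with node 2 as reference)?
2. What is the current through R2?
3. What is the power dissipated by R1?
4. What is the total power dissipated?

Nodal analysis, taking node 2 as the 0 V reference.
Source V1 fixes V_0 = 10 V.
KCL at each unknown node (sum of currents leaving = 0; resistances in Ω):
  Node 1: (V_1 - 10)/150 + (V_1 - 0)/100 = 0
Collecting terms: 0.01667 × V_1 = 0.06667  =>  V_1 = 4 V
Part 1:
  Read off the nodal solution: V_1 = 4 V
Part 2:
  I_R2 = (V_1 - V_2)/R2 = (4 - 0)/100 = 0.04 A
  Magnitude: I_R2 = 0.04 A
Part 3:
  I_R1 = (V_0 - V_1)/R1 = (10 - 4)/150 = 0.04 A
  P_R1 = I_R1² × R1 = (0.04)² × 150 = 0.24 W
Part 4:
  Power in each resistor, P = (ΔV)²/R:
    P_R1 = (10 - 4)²/150 = 0.24 W
    P_R2 = (4 - 0)²/100 = 0.16 W
  P_total = P_R1 + P_R2 = 0.4 W

Final answers:
1. V_1 = 4 V
2. I_R2 = 0.04 A
3. P_R1 = 0.24 W
4. P_total = 0.4 W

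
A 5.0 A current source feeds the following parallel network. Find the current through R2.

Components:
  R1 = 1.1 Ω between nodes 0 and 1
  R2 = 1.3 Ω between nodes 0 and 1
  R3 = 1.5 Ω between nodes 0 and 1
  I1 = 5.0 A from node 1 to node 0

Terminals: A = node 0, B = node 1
All resistors sit directly between nodes 0 and 1, so they are in parallel and share one voltage V; the full source current 5 A splits among them.
1/R_par = 1/1.1 + 1/1.3 + 1/1.5 = 2.345 S  =>  R_par = 0.4264 Ω
V = I × R_par = 5 × 0.4264 = 2.132 V
I_R2 = V/R2 = 2.132/1.3 = 1.64 A

Final answer: 1.64 A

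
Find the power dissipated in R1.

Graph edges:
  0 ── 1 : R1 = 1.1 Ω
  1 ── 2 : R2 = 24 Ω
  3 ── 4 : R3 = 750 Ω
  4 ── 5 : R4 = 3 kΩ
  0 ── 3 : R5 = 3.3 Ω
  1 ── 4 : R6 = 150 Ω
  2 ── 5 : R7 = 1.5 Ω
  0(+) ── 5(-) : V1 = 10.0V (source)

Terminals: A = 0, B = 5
Nodal analysis, taking node 5 as the 0 V reference.
Source V1 fixes V_0 = 10 V.
KCL at each unknown node (sum of currents leaving = 0; resistances in Ω):
  Node 1: (V_1 - 10)/1.1 + (V_1 - V_2)/24 + (V_1 - V_4)/150 = 0
  Node 2: (V_2 - V_1)/24 + (V_2 - 0)/1.5 = 0
  Node 3: (V_3 - V_4)/750 + (V_3 - 10)/3.3 = 0
  Node 4: (V_4 - V_3)/750 + (V_4 - 0)/3000 + (V_4 - V_1)/150 = 0
Collecting terms (coefficients in siemens):
  0.9574·V_1 - 0.04167·V_2 - 0.006667·V_4 = 9.091
  0.7083·V_2 - 0.04167·V_1 = 0
  0.3044·V_3 - 0.001333·V_4 = 3.03
  0.008333·V_4 - 0.006667·V_1 - 0.001333·V_3 = 0
Solving these 4 simultaneous equations (Gaussian elimination) gives:
  V_1 = 9.584 V, V_2 = 0.5638 V, V_3 = 9.997 V, V_4 = 9.267 V
I_R1 = (V_0 - V_1)/R1 = (10 - 9.584)/1.1 = 0.378 A
P_R1 = I_R1² × R1 = (0.378)² × 1.1 = 0.1571 W

Final answer: 0.1571 W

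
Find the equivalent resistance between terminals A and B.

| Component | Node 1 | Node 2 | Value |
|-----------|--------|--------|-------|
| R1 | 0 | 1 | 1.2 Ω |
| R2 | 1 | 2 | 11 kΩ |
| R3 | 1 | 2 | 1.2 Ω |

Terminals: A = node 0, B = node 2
Reduce the network between node 0 (A) and node 2 (B) by series/parallel combination:
  Rp1 = R2 ‖ R3 (parallel, both between nodes 1 and 2) = 1/(1/11000 + 1/1.2) = 1.2 Ω
  Rs1 = R1 + Rp1 (series, joined only at node 1) = 1.2 + 1.2 = 2.4 Ω
R_eq = 2.4 Ω

Final answer: 2.4 Ω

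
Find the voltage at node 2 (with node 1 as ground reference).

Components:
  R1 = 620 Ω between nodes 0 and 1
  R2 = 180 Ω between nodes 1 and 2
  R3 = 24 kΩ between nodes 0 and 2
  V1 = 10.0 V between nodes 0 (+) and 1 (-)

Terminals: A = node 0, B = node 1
Nodal analysis, taking node 1 as the 0 V reference.
Source V1 fixes V_0 = 10 V.
KCL at each unknown node (sum of currents leaving = 0; resistances in Ω):
  Node 2: (V_2 - 0)/180 + (V_2 - 10)/24000 = 0
Collecting terms: 0.005597 × V_2 = 0.0004167  =>  V_2 = 0.07444 V
The requested potential is V_2 = 0.07444 V.

Final answer: V_2 = 0.07444 V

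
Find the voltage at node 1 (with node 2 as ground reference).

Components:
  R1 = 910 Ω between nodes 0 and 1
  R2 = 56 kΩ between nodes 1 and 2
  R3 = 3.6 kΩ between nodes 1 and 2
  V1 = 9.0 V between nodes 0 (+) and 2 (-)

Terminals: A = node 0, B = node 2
Nodal analysis, taking node 2 as the 0 V reference.
Source V1 fixes V_0 = 9 V.
KCL at each unknown node (sum of currents leaving = 0; resistances in Ω):
  Node 1: (V_1 - 9)/910 + (V_1 - 0)/56000 + (V_1 - 0)/3600 = 0
Collecting terms: 0.001395 × V_1 = 0.00989  =>  V_1 = 7.092 V
The requested potential is V_1 = 7.092 V.

Final answer: V_1 = 7.092 V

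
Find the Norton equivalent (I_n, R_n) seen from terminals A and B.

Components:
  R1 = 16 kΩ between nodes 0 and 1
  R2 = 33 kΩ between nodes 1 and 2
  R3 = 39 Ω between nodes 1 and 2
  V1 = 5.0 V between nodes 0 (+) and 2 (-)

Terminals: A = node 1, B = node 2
Find the Thévenin equivalent first; then I_n = V_th/R_th and R_n = R_th.
Step 1 — V_th is the open-circuit voltage V_A - V_B (nothing connected across the terminals).
Nodal analysis, taking node 2 as the 0 V reference.
Source V1 fixes V_0 = 5 V.
KCL at each unknown node (sum of currents leaving = 0; resistances in Ω):
  Node 1: (V_1 - 5)/16000 + (V_1 - 0)/33000 + (V_1 - 0)/39 = 0
Collecting terms: 0.02573 × V_1 = 0.0003125  =>  V_1 = 0.01214 V
V_th = V_1 - V_2 = 0.01214 - 0 = 0.01214 V
Step 2 — R_th: zero the source — replace V1 by a short circuit (node 2 merges into node 0) — and find the resistance seen between A (node 1) and B (node 0).
Reduce the network between node 1 (A) and node 0 (B) by series/parallel combination:
  Rp1 = R1 ‖ R2 ‖ R3 (parallel, all between nodes 0 and 1) = 1/(1/16000 + 1/33000 + 1/39) = 38.86 Ω
R_th = 38.86 Ω
I_n = V_th/R_th = 0.01214/38.86 = 0.0003125 A, and R_n = R_th = 38.86 Ω

Final answer: I_n = 0.0003125 A, R_n = 38.86 Ω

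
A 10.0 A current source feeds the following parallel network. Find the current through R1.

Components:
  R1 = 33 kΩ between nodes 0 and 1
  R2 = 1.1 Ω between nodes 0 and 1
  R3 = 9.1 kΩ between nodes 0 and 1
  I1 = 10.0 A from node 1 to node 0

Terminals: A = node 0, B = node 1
All resistors sit directly between nodes 0 and 1, so they are in parallel and share one voltage V; the full source current 10 A splits among them.
1/R_par = 1/33000 + 1/1.1 + 1/9100 = 0.9092 S  =>  R_par = 1.1 Ω
V = I × R_par = 10 × 1.1 = 11 V
I_R1 = V/R1 = 11/33000 = 0.0003333 A

Final answer: 0.0003333 A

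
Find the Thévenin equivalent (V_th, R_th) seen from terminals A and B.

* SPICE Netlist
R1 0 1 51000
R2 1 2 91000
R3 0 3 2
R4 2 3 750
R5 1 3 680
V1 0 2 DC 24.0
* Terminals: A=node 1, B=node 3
Step 1 — V_th is the open-circuit voltage V_A - V_B (nothing connected across the terminals).
Nodal analysis, taking node 2 as the 0 V reference.
Source V1 fixes V_0 = 24 V.
KCL at each unknown node (sum of currents leaving = 0; resistances in Ω):
  Node 1: (V_1 - 24)/51000 + (V_1 - 0)/91000 + (V_1 - V_3)/680 = 0
  Node 3: (V_3 - 24)/2 + (V_3 - 0)/750 + (V_3 - V_1)/680 = 0
Collecting terms (coefficients in siemens):
  0.001501·V_1 - 0.001471·V_3 = 0.0004706
  0.5028·V_3 - 0.001471·V_1 = 12
Determinant D = (0.001501)(0.5028) - (-0.001471)(-0.001471) = 0.0007526
V_1 = [(0.0004706)(0.5028) - (-0.001471)(12)]/D = 23.76 V
V_3 = [(0.001501)(12) - (0.0004706)(-0.001471)]/D = 23.94 V
V_th = V_1 - V_3 = 23.76 - 23.94 = -0.1744 V
Step 2 — R_th: zero the source — replace V1 by a short circuit (node 2 merges into node 0) — and find the resistance seen between A (node 1) and B (node 3).
Reduce the network between node 1 (A) and node 3 (B) by series/parallel combination:
  Rp1 = R1 ‖ R2 (parallel, both between nodes 0 and 1) = 1/(1/51000 + 1/91000) = 32680 Ω
  Rp2 = R3 ‖ R4 (parallel, both between nodes 0 and 3) = 1/(1/2 + 1/750) = 1.995 Ω
  Rs1 = Rp1 + Rp2 (series, joined only at node 0) = 32680 + 1.995 = 32690 Ω
  Rp3 = R5 ‖ Rs1 (parallel, both between nodes 1 and 3) = 1/(1/680 + 1/32690) = 666.1 Ω
R_th = 666.1 Ω

Final answer: V_th = -0.1744 V, R_th = 666.1 Ω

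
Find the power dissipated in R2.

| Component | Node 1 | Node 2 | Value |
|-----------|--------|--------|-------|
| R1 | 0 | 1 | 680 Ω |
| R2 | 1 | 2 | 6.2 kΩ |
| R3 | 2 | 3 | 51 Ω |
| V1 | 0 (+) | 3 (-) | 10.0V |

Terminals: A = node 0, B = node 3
Nodal analysis, taking node 3 as the 0 V reference.
Source V1 fixes V_0 = 10 V.
KCL at each unknown node (sum of currents leaving = 0; resistances in Ω):
  Node 1: (V_1 - 10)/680 + (V_1 - V_2)/6200 = 0
  Node 2: (V_2 - V_1)/6200 + (V_2 - 0)/51 = 0
Collecting terms (coefficients in siemens):
  0.001632·V_1 - 0.0001613·V_2 = 0.01471
  0.01977·V_2 - 0.0001613·V_1 = 0
Determinant D = (0.001632)(0.01977) - (-0.0001613)(-0.0001613) = 0.00003223
V_1 = [(0.01471)(0.01977) - (-0.0001613)(0)]/D = 9.019 V
V_2 = [(0.001632)(0) - (0.01471)(-0.0001613)]/D = 0.07358 V
I_R2 = (V_1 - V_2)/R2 = (9.019 - 0.07358)/6200 = 0.001443 A
P_R2 = I_R2² × R2 = (0.001443)² × 6200 = 0.01291 W

Final answer: 0.01291 W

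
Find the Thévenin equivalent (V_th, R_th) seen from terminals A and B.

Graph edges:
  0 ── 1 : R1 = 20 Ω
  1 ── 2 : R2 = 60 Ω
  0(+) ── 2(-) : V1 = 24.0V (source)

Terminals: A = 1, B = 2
Step 1 — V_th is the open-circuit voltage V_A - V_B (nothing connected across the terminals).
Nodal analysis, taking node 2 as the 0 V reference.
Source V1 fixes V_0 = 24 V.
KCL at each unknown node (sum of currents leaving = 0; resistances in Ω):
  Node 1: (V_1 - 24)/20 + (V_1 - 0)/60 = 0
Collecting terms: 0.06667 × V_1 = 1.2  =>  V_1 = 18 V
V_th = V_1 - V_2 = 18 - 0 = 18 V
Step 2 — R_th: zero the source — replace V1 by a short circuit (node 2 merges into node 0) — and find the resistance seen between A (node 1) and B (node 0).
Reduce the network between node 1 (A) and node 0 (B) by series/parallel combination:
  Rp1 = R1 ‖ R2 (parallel, both between nodes 0 and 1) = 1/(1/20 + 1/60) = 15 Ω
R_th = 15 Ω

Final answer: V_th = 18 V, R_th = 15 Ω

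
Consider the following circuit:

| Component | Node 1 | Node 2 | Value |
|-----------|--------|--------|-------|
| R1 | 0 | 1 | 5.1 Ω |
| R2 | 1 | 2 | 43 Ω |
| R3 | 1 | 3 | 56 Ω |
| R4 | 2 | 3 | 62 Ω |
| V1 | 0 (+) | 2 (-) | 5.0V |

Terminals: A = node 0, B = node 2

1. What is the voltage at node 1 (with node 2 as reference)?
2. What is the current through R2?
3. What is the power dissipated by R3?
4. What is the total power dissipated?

Nodal analysis, taking node 2 as the 0 V reference.
Source V1 fixes V_0 = 5 V.
KCL at each unknown node (sum of currents leaving = 0; resistances in Ω):
  Node 1: (V_1 - 5)/5.1 + (V_1 - 0)/43 + (V_1 - V_3)/56 = 0
  Node 3: (V_3 - V_1)/56 + (V_3 - 0)/62 = 0
Collecting terms (coefficients in siemens):
  0.2372·V_1 - 0.01786·V_3 = 0.9804
  0.03399·V_3 - 0.01786·V_1 = 0
Determinant D = (0.2372)(0.03399) - (-0.01786)(-0.01786) = 0.007742
V_1 = [(0.9804)(0.03399) - (-0.01786)(0)]/D = 4.304 V
V_3 = [(0.2372)(0) - (0.9804)(-0.01786)]/D = 2.261 V
Part 1:
  Read off the nodal solution: V_1 = 4.304 V
Part 2:
  I_R2 = (V_1 - V_2)/R2 = (4.304 - 0)/43 = 0.1001 A
  Magnitude: I_R2 = 0.1001 A
Part 3:
  I_R3 = (V_1 - V_3)/R3 = (4.304 - 2.261)/56 = 0.03647 A
  P_R3 = I_R3² × R3 = (0.03647)² × 56 = 0.07449 W
Part 4:
  Power in each resistor, P = (ΔV)²/R:
    P_R1 = (5 - 4.304)²/5.1 = 0.0951 W
    P_R2 = (4.304 - 0)²/43 = 0.4307 W
    P_R3 = (4.304 - 2.261)²/56 = 0.07449 W
    P_R4 = (0 - 2.261)²/62 = 0.08247 W
  P_total = P_R1 + P_R2 + P_R3 + P_R4 = 0.6828 W

Final answers:
1. V_1 = 4.304 V
2. I_R2 = 0.1001 A
3. P_R3 = 0.07449 W
4. P_total = 0.6828 W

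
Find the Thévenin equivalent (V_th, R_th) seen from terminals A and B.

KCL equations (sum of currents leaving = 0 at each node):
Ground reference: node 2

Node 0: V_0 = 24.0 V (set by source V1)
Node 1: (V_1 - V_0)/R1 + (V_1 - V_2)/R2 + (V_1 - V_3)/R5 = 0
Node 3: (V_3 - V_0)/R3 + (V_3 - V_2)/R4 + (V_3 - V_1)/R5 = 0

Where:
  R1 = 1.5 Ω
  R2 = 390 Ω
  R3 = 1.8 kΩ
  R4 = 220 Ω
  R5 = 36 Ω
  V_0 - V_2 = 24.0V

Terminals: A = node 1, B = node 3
Step 1 — V_th is the open-circuit voltage V_A - V_B (nothing connected across the terminals).
Nodal analysis, taking node 2 as the 0 V reference.
Source V1 fixes V_0 = 24 V.
KCL at each unknown node (sum of currents leaving = 0; resistances in Ω):
  Node 1: (V_1 - 24)/1.5 + (V_1 - 0)/390 + (V_1 - V_3)/36 = 0
  Node 3: (V_3 - 24)/1800 + (V_3 - 0)/220 + (V_3 - V_1)/36 = 0
Collecting terms (coefficients in siemens):
  0.697·V_1 - 0.02778·V_3 = 16
  0.03288·V_3 - 0.02778·V_1 = 0.01333
Determinant D = (0.697)(0.03288) - (-0.02778)(-0.02778) = 0.02215
V_1 = [(16)(0.03288) - (-0.02778)(0.01333)]/D = 23.77 V
V_3 = [(0.697)(0.01333) - (16)(-0.02778)]/D = 20.49 V
V_th = V_1 - V_3 = 23.77 - 20.49 = 3.283 V
Step 2 — R_th: zero the source — replace V1 by a short circuit (node 2 merges into node 0) — and find the resistance seen between A (node 1) and B (node 3).
Reduce the network between node 1 (A) and node 3 (B) by series/parallel combination:
  Rp1 = R1 ‖ R2 (parallel, both between nodes 0 and 1) = 1/(1/1.5 + 1/390) = 1.494 Ω
  Rp2 = R3 ‖ R4 (parallel, both between nodes 0 and 3) = 1/(1/1800 + 1/220) = 196 Ω
  Rs1 = Rp1 + Rp2 (series, joined only at node 0) = 1.494 + 196 = 197.5 Ω
  Rp3 = R5 ‖ Rs1 (parallel, both between nodes 1 and 3) = 1/(1/36 + 1/197.5) = 30.45 Ω
R_th = 30.45 Ω

Final answer: V_th = 3.283 V, R_th = 30.45 Ω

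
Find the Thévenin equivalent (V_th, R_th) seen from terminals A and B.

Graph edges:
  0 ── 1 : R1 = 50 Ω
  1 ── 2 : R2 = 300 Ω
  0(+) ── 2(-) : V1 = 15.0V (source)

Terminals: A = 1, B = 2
Step 1 — V_th is the open-circuit voltage V_A - V_B (nothing connected across the terminals).
Nodal analysis, taking node 2 as the 0 V reference.
Source V1 fixes V_0 = 15 V.
KCL at each unknown node (sum of currents leaving = 0; resistances in Ω):
  Node 1: (V_1 - 15)/50 + (V_1 - 0)/300 = 0
Collecting terms: 0.02333 × V_1 = 0.3  =>  V_1 = 12.86 V
V_th = V_1 - V_2 = 12.86 - 0 = 12.86 V
Step 2 — R_th: zero the source — replace V1 by a short circuit (node 2 merges into node 0) — and find the resistance seen between A (node 1) and B (node 0).
Reduce the network between node 1 (A) and node 0 (B) by series/parallel combination:
  Rp1 = R1 ‖ R2 (parallel, both between nodes 0 and 1) = 1/(1/50 + 1/300) = 42.86 Ω
R_th = 42.86 Ω

Final answer: V_th = 12.86 V, R_th = 42.86 Ω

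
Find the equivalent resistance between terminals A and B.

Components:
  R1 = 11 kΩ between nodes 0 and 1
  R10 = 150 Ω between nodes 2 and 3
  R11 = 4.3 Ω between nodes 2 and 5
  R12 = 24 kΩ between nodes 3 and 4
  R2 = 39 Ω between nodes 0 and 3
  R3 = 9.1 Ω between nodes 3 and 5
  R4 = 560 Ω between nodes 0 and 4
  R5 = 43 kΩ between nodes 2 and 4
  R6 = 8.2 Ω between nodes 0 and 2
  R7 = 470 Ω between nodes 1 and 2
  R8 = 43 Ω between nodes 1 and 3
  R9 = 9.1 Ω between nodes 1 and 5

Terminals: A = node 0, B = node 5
The network is not a plain series/parallel combination. Inject a 1 A test current into terminal A (node 0) and return it from terminal B (node 5); then R_eq = V_A / (1 A).
Nodal analysis, taking node 5 as the 0 V reference.
Current source I_test pushes 1 A into node 0 and draws it out of node 5.
KCL at each unknown node (sum of currents leaving = 0; resistances in Ω):
  Node 0: (V_0 - V_1)/11000 + (V_0 - V_3)/39 + (V_0 - V_4)/560 + (V_0 - V_2)/8.2 - 1 = 0
  Node 1: (V_1 - V_0)/11000 + (V_1 - V_2)/470 + (V_1 - V_3)/43 + (V_1 - 0)/9.1 = 0
  Node 2: (V_2 - V_0)/8.2 + (V_2 - V_1)/470 + (V_2 - V_4)/43000 + (V_2 - V_3)/150 + (V_2 - 0)/4.3 = 0
  Node 3: (V_3 - V_0)/39 + (V_3 - V_1)/43 + (V_3 - V_2)/150 + (V_3 - 0)/9.1 + (V_3 - V_4)/24000 = 0
  Node 4: (V_4 - V_0)/560 + (V_4 - V_2)/43000 + (V_4 - V_3)/24000 = 0
Collecting terms (coefficients in siemens):
  0.1495·V_0 - 0.00009091·V_1 - 0.122·V_2 - 0.02564·V_3 - 0.001786·V_4 = 1
  0.1354·V_1 - 0.00009091·V_0 - 0.002128·V_2 - 0.02326·V_3 = 0
  0.3633·V_2 - 0.122·V_0 - 0.002128·V_1 - 0.006667·V_3 - 0.00002326·V_4 = 0
  0.1655·V_3 - 0.02564·V_0 - 0.02326·V_1 - 0.006667·V_2 - 0.00004167·V_4 = 0
  0.001851·V_4 - 0.001786·V_0 - 0.00002326·V_2 - 0.00004167·V_3 = 0
Solving these 5 simultaneous equations (Gaussian elimination) gives:
  V_0 = 9.812 V, V_1 = 0.352 V, V_2 = 3.327 V, V_3 = 1.706 V
  V_4 = 9.548 V
R_eq = V_0 / 1 A = 9.812 Ω

Final answer: 9.812 Ω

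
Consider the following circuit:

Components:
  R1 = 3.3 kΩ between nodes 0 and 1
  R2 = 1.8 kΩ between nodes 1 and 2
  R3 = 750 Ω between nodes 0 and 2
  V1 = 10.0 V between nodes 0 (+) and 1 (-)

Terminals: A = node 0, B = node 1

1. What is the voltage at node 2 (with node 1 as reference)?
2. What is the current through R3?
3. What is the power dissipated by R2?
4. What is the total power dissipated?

Nodal analysis, taking node 1 as the 0 V reference.
Source V1 fixes V_0 = 10 V.
KCL at each unknown node (sum of currents leaving = 0; resistances in Ω):
  Node 2: (V_2 - 0)/1800 + (V_2 - 10)/750 = 0
Collecting terms: 0.001889 × V_2 = 0.01333  =>  V_2 = 7.059 V
Part 1:
  Read off the nodal solution: V_2 = 7.059 V
Part 2:
  I_R3 = (V_0 - V_2)/R3 = (10 - 7.059)/750 = 0.003922 A
  Magnitude: I_R3 = 0.003922 A
Part 3:
  I_R2 = (V_1 - V_2)/R2 = (0 - 7.059)/1800 = -0.003922 A
  P_R2 = I_R2² × R2 = (-0.003922)² × 1800 = 0.02768 W
Part 4:
  Power in each resistor, P = (ΔV)²/R:
    P_R1 = (10 - 0)²/3300 = 0.0303 W
    P_R2 = (0 - 7.059)²/1800 = 0.02768 W
    P_R3 = (10 - 7.059)²/750 = 0.01153 W
  P_total = P_R1 + P_R2 + P_R3 = 0.06952 W

Final answers:
1. V_2 = 7.059 V
2. I_R3 = 0.003922 A
3. P_R2 = 0.02768 W
4. P_total = 0.06952 W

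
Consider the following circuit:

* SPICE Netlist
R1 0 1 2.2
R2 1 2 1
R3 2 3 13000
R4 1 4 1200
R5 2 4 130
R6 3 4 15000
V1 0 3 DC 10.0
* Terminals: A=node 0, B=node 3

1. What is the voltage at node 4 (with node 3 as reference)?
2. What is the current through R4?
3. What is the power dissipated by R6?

Nodal analysis, taking node 3 as the 0 V reference.
Source V1 fixes V_0 = 10 V.
KCL at each unknown node (sum of currents leaving = 0; resistances in Ω):
  Node 1: (V_1 - 10)/2.2 + (V_1 - V_2)/1 + (V_1 - V_4)/1200 = 0
  Node 2: (V_2 - V_1)/1 + (V_2 - 0)/13000 + (V_2 - V_4)/130 = 0
  Node 4: (V_4 - V_1)/1200 + (V_4 - V_2)/130 + (V_4 - 0)/15000 = 0
Collecting terms (coefficients in siemens):
  1.455·V_1 - 1·V_2 - 0.0008333·V_4 = 4.545
  1.008·V_2 - 1·V_1 - 0.007692·V_4 = 0
  0.008592·V_4 - 0.0008333·V_1 - 0.007692·V_2 = 0
Solving these 3 simultaneous equations (Gaussian elimination) gives:
  V_1 = 9.997 V, V_2 = 9.995 V, V_4 = 9.918 V
Part 1:
  Read off the nodal solution: V_4 = 9.918 V
Part 2:
  I_R4 = (V_1 - V_4)/R4 = (9.997 - 9.918)/1200 = 0.00006565 A
  Magnitude: I_R4 = 0.00006565 A
Part 3:
  I_R6 = (V_3 - V_4)/R6 = (0 - 9.918)/15000 = -0.0006612 A
  P_R6 = I_R6² × R6 = (-0.0006612)² × 15000 = 0.006558 W

Final answers:
1. V_4 = 9.918 V
2. I_R4 = 6.565e-05 A
3. P_R6 = 0.006558 W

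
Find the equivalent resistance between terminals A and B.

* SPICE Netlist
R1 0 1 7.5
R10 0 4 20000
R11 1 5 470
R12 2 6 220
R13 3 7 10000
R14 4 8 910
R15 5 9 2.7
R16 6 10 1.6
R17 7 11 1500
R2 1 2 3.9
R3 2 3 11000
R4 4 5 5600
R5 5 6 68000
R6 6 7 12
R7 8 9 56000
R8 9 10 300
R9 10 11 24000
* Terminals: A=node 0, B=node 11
The network is not a plain series/parallel combination. Inject a 1 A test current into terminal A (node 0) and return it from terminal B (node 11); then R_eq = V_A / (1 A).
Nodal analysis, taking node 11 as the 0 V reference.
Current source I_test pushes 1 A into node 0 and draws it out of node 11.
KCL at each unknown node (sum of currents leaving = 0; resistances in Ω):
  Node 0: (V_0 - V_1)/7.5 + (V_0 - V_4)/20000 - 1 = 0
  Node 1: (V_1 - V_0)/7.5 + (V_1 - V_2)/3.9 + (V_1 - V_5)/470 = 0
  Node 2: (V_2 - V_1)/3.9 + (V_2 - V_3)/11000 + (V_2 - V_6)/220 = 0
  Node 3: (V_3 - V_2)/11000 + (V_3 - V_7)/10000 = 0
  Node 4: (V_4 - V_0)/20000 + (V_4 - V_5)/5600 + (V_4 - V_8)/910 = 0
  Node 5: (V_5 - V_1)/470 + (V_5 - V_4)/5600 + (V_5 - V_6)/68000 + (V_5 - V_9)/2.7 = 0
  Node 6: (V_6 - V_2)/220 + (V_6 - V_5)/68000 + (V_6 - V_7)/12 + (V_6 - V_10)/1.6 = 0
  Node 7: (V_7 - V_3)/10000 + (V_7 - V_6)/12 + (V_7 - 0)/1500 = 0
  Node 8: (V_8 - V_4)/910 + (V_8 - V_9)/56000 = 0
  Node 9: (V_9 - V_5)/2.7 + (V_9 - V_8)/56000 + (V_9 - V_10)/300 = 0
  Node 10: (V_10 - V_6)/1.6 + (V_10 - V_9)/300 + (V_10 - 0)/24000 = 0
Collecting terms (coefficients in siemens):
  0.1334·V_0 - 0.1333·V_1 - 0.00005·V_4 = 1
  0.3919·V_1 - 0.1333·V_0 - 0.2564·V_2 - 0.002128·V_5 = 0
  0.261·V_2 - 0.2564·V_1 - 0.00009091·V_3 - 0.004545·V_6 = 0
  0.0001909·V_3 - 0.00009091·V_2 - 0.0001·V_7 = 0
  0.001327·V_4 - 0.00005·V_0 - 0.0001786·V_5 - 0.001099·V_8 = 0
  0.3727·V_5 - 0.002128·V_1 - 0.0001786·V_4 - 0.00001471·V_6 - 0.3704·V_9 = 0
  0.7129·V_6 - 0.004545·V_2 - 0.00001471·V_5 - 0.08333·V_7 - 0.625·V_10 = 0
  0.0841·V_7 - 0.0001·V_3 - 0.08333·V_6 = 0
  0.001117·V_8 - 0.001099·V_4 - 0.00001786·V_9 = 0
  0.3737·V_9 - 0.3704·V_5 - 0.00001786·V_8 - 0.003333·V_10 = 0
  0.6284·V_10 - 0.625·V_6 - 0.003333·V_9 = 0
Solving these 11 simultaneous equations (Gaussian elimination) gives:
  V_0 = 1601 V, V_1 = 1594 V, V_2 = 1591 V, V_3 = 1497 V
  V_4 = 1513 V, V_5 = 1490 V, V_6 = 1422 V, V_7 = 1411 V
  V_8 = 1512 V, V_9 = 1490 V, V_10 = 1423 V
R_eq = V_0 / 1 A = 1601 Ω = 1.601 kΩ

Final answer: 1.601 kΩ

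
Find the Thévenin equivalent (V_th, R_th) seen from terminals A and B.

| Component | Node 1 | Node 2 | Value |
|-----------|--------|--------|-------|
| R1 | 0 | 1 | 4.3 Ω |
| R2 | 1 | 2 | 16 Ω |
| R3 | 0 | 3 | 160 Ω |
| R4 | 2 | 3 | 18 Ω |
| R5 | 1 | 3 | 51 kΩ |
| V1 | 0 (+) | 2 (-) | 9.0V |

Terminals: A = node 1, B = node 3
Step 1 — V_th is the open-circuit voltage V_A - V_B (nothing connected across the terminals).
Nodal analysis, taking node 2 as the 0 V reference.
Source V1 fixes V_0 = 9 V.
KCL at each unknown node (sum of currents leaving = 0; resistances in Ω):
  Node 1: (V_1 - 9)/4.3 + (V_1 - 0)/16 + (V_1 - V_3)/51000 = 0
  Node 3: (V_3 - 9)/160 + (V_3 - 0)/18 + (V_3 - V_1)/51000 = 0
Collecting terms (coefficients in siemens):
  0.2951·V_1 - 0.00001961·V_3 = 2.093
  0.06183·V_3 - 0.00001961·V_1 = 0.05625
Determinant D = (0.2951)(0.06183) - (-0.00001961)(-0.00001961) = 0.01824
V_1 = [(2.093)(0.06183) - (-0.00001961)(0.05625)]/D = 7.093 V
V_3 = [(0.2951)(0.05625) - (2.093)(-0.00001961)]/D = 0.9121 V
V_th = V_1 - V_3 = 7.093 - 0.9121 = 6.181 V
Step 2 — R_th: zero the source — replace V1 by a short circuit (node 2 merges into node 0) — and find the resistance seen between A (node 1) and B (node 3).
Reduce the network between node 1 (A) and node 3 (B) by series/parallel combination:
  Rp1 = R1 ‖ R2 (parallel, both between nodes 0 and 1) = 1/(1/4.3 + 1/16) = 3.389 Ω
  Rp2 = R3 ‖ R4 (parallel, both between nodes 0 and 3) = 1/(1/160 + 1/18) = 16.18 Ω
  Rs1 = Rp1 + Rp2 (series, joined only at node 0) = 3.389 + 16.18 = 19.57 Ω
  Rp3 = R5 ‖ Rs1 (parallel, both between nodes 1 and 3) = 1/(1/51000 + 1/19.57) = 19.56 Ω
R_th = 19.56 Ω

Final answer: V_th = 6.181 V, R_th = 19.56 Ω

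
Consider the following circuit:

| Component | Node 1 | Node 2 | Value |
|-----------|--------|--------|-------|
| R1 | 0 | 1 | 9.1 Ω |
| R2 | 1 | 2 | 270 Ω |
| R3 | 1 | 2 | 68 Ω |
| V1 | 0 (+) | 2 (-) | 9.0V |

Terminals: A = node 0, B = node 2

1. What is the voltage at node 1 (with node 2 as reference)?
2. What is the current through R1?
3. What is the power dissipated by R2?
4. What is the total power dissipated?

Nodal analysis, taking node 2 as the 0 V reference.
Source V1 fixes V_0 = 9 V.
KCL at each unknown node (sum of currents leaving = 0; resistances in Ω):
  Node 1: (V_1 - 9)/9.1 + (V_1 - 0)/270 + (V_1 - 0)/68 = 0
Collecting terms: 0.1283 × V_1 = 0.989  =>  V_1 = 7.709 V
Part 1:
  Read off the nodal solution: V_1 = 7.709 V
Part 2:
  I_R1 = (V_0 - V_1)/R1 = (9 - 7.709)/9.1 = 0.1419 A
  Magnitude: I_R1 = 0.1419 A
Part 3:
  I_R2 = (V_1 - V_2)/R2 = (7.709 - 0)/270 = 0.02855 A
  P_R2 = I_R2² × R2 = (0.02855)² × 270 = 0.2201 W
Part 4:
  Power in each resistor, P = (ΔV)²/R:
    P_R1 = (9 - 7.709)²/9.1 = 0.1833 W
    P_R2 = (7.709 - 0)²/270 = 0.2201 W
    P_R3 = (7.709 - 0)²/68 = 0.8739 W
  P_total = P_R1 + P_R2 + P_R3 = 1.277 W

Final answers:
1. V_1 = 7.709 V
2. I_R1 = 0.1419 A
3. P_R2 = 0.2201 W
4. P_total = 1.277 W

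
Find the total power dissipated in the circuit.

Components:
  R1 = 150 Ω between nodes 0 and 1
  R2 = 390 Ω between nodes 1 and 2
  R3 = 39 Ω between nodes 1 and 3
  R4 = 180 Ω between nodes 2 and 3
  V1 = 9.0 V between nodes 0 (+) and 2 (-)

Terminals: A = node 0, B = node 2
Nodal analysis, taking node 2 as the 0 V reference.
Source V1 fixes V_0 = 9 V.
KCL at each unknown node (sum of currents leaving = 0; resistances in Ω):
  Node 1: (V_1 - 9)/150 + (V_1 - 0)/390 + (V_1 - V_3)/39 = 0
  Node 3: (V_3 - V_1)/39 + (V_3 - 0)/180 = 0
Collecting terms (coefficients in siemens):
  0.03487·V_1 - 0.02564·V_3 = 0.06
  0.0312·V_3 - 0.02564·V_1 = 0
Determinant D = (0.03487)(0.0312) - (-0.02564)(-0.02564) = 0.0004304
V_1 = [(0.06)(0.0312) - (-0.02564)(0)]/D = 4.349 V
V_3 = [(0.03487)(0) - (0.06)(-0.02564)]/D = 3.574 V
Power in each resistor, P = (ΔV)²/R:
  P_R1 = (9 - 4.349)²/150 = 0.1442 W
  P_R2 = (4.349 - 0)²/390 = 0.04849 W
  P_R3 = (4.349 - 3.574)²/39 = 0.01538 W
  P_R4 = (0 - 3.574)²/180 = 0.07098 W
P_total = P_R1 + P_R2 + P_R3 + P_R4 = 0.2791 W

Final answer: 0.2791 W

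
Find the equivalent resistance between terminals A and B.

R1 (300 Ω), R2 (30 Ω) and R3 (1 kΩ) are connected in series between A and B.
Reduce the network between node 0 (A) and node 3 (B) by series/parallel combination:
  Rs1 = R1 + R2 (series, joined only at node 1) = 300 + 30 = 330 Ω
  Rs2 = R3 + Rs1 (series, joined only at node 2) = 1000 + 330 = 1330 Ω
R_eq = 1.33 kΩ

Final answer: 1.33 kΩ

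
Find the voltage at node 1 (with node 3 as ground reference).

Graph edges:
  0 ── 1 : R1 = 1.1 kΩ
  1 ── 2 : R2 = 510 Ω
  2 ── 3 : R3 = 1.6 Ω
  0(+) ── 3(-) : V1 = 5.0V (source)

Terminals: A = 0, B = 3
Nodal analysis, taking node 3 as the 0 V reference.
Source V1 fixes V_0 = 5 V.
KCL at each unknown node (sum of currents leaving = 0; resistances in Ω):
  Node 1: (V_1 - 5)/1100 + (V_1 - V_2)/510 = 0
  Node 2: (V_2 - V_1)/510 + (V_2 - 0)/1.6 = 0
Collecting terms (coefficients in siemens):
  0.00287·V_1 - 0.001961·V_2 = 0.004545
  0.627·V_2 - 0.001961·V_1 = 0
Determinant D = (0.00287)(0.627) - (-0.001961)(-0.001961) = 0.001795
V_1 = [(0.004545)(0.627) - (-0.001961)(0)]/D = 1.587 V
V_2 = [(0.00287)(0) - (0.004545)(-0.001961)]/D = 0.004964 V
The requested potential is V_1 = 1.587 V.

Final answer: V_1 = 1.587 V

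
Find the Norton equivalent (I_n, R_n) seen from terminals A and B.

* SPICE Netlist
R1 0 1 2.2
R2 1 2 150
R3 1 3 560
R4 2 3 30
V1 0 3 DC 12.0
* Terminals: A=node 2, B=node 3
Find the Thévenin equivalent first; then I_n = V_th/R_th and R_n = R_th.
Step 1 — V_th is the open-circuit voltage V_A - V_B (nothing connected across the terminals).
Nodal analysis, taking node 3 as the 0 V reference.
Source V1 fixes V_0 = 12 V.
KCL at each unknown node (sum of currents leaving = 0; resistances in Ω):
  Node 1: (V_1 - 12)/2.2 + (V_1 - V_2)/150 + (V_1 - 0)/560 = 0
  Node 2: (V_2 - V_1)/150 + (V_2 - 0)/30 = 0
Collecting terms (coefficients in siemens):
  0.463·V_1 - 0.006667·V_2 = 5.455
  0.04·V_2 - 0.006667·V_1 = 0
Determinant D = (0.463)(0.04) - (-0.006667)(-0.006667) = 0.01848
V_1 = [(5.455)(0.04) - (-0.006667)(0)]/D = 11.81 V
V_2 = [(0.463)(0) - (5.455)(-0.006667)]/D = 1.968 V
V_th = V_2 - V_3 = 1.968 - 0 = 1.968 V
Step 2 — R_th: zero the source — replace V1 by a short circuit (node 3 merges into node 0) — and find the resistance seen between A (node 2) and B (node 0).
Reduce the network between node 2 (A) and node 0 (B) by series/parallel combination:
  Rp1 = R1 ‖ R3 (parallel, both between nodes 0 and 1) = 1/(1/2.2 + 1/560) = 2.191 Ω
  Rs1 = R2 + Rp1 (series, joined only at node 1) = 150 + 2.191 = 152.2 Ω
  Rp2 = R4 ‖ Rs1 (parallel, both between nodes 0 and 2) = 1/(1/30 + 1/152.2) = 25.06 Ω
R_th = 25.06 Ω
I_n = V_th/R_th = 1.968/25.06 = 0.07854 A, and R_n = R_th = 25.06 Ω

Final answer: I_n = 0.07854 A, R_n = 25.06 Ω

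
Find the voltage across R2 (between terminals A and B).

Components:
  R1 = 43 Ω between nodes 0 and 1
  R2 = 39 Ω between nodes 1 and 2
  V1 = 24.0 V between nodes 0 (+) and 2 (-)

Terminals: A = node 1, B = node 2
R1 and R2 are in series across V1 (node 0 → node 1 → node 2), and the output A–B is taken across R2, so this is a voltage divider.
Series current: I = V1/(R1 + R2) = 24/(43 + 39) = 24/82 = 0.2927 A
V_R2 = I × R2 = V1 × R2/(R1 + R2) = 24 × 39/82 = 11.41 V

Final answer: 11.41 V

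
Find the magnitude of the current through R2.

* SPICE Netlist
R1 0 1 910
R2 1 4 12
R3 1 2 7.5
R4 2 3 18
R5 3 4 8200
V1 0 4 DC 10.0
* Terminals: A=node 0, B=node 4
Nodal analysis, taking node 4 as the 0 V reference.
Source V1 fixes V_0 = 10 V.
KCL at each unknown node (sum of currents leaving = 0; resistances in Ω):
  Node 1: (V_1 - 10)/910 + (V_1 - 0)/12 + (V_1 - V_2)/7.5 = 0
  Node 2: (V_2 - V_1)/7.5 + (V_2 - V_3)/18 = 0
  Node 3: (V_3 - V_2)/18 + (V_3 - 0)/8200 = 0
Collecting terms (coefficients in siemens):
  0.2178·V_1 - 0.1333·V_2 = 0.01099
  0.1889·V_2 - 0.1333·V_1 - 0.05556·V_3 = 0
  0.05568·V_3 - 0.05556·V_2 = 0
Solving these 3 simultaneous equations (Gaussian elimination) gives:
  V_1 = 0.13 V, V_2 = 0.1298 V, V_3 = 0.1296 V
I_R2 = (V_1 - V_4)/R2 = (0.13 - 0)/12 = 0.01083 A
|I_R2| = 0.01083 A

Final answer: |I_R2| = 0.01083 A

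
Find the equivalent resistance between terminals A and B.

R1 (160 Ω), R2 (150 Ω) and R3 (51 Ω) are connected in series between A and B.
Reduce the network between node 0 (A) and node 3 (B) by series/parallel combination:
  Rs1 = R1 + R2 (series, joined only at node 1) = 160 + 150 = 310 Ω
  Rs2 = R3 + Rs1 (series, joined only at node 2) = 51 + 310 = 361 Ω
R_eq = 361 Ω

Final answer: 361 Ω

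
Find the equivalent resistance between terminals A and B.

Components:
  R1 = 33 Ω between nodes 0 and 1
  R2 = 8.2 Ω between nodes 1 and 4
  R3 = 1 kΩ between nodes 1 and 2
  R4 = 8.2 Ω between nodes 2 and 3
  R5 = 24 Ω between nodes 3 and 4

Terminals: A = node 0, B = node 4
Reduce the network between node 0 (A) and node 4 (B) by series/parallel combination:
  Rs1 = R3 + R4 (series, joined only at node 2) = 1000 + 8.2 = 1008 Ω
  Rs2 = R5 + Rs1 (series, joined only at node 3) = 24 + 1008 = 1032 Ω
  Rp1 = R2 ‖ Rs2 (parallel, both between nodes 1 and 4) = 1/(1/8.2 + 1/1032) = 8.135 Ω
  Rs3 = R1 + Rp1 (series, joined only at node 1) = 33 + 8.135 = 41.14 Ω
R_eq = 41.14 Ω

Final answer: 41.14 Ω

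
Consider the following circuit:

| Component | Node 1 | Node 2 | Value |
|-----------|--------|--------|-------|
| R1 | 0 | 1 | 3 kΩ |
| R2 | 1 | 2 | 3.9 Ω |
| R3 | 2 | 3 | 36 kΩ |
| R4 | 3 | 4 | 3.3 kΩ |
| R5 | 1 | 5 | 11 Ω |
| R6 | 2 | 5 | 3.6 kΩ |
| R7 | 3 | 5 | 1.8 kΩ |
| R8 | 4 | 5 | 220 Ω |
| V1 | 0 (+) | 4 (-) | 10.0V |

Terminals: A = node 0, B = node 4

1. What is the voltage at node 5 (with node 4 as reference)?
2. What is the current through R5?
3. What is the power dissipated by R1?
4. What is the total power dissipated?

Nodal analysis, taking node 4 as the 0 V reference.
Source V1 fixes V_0 = 10 V.
KCL at each unknown node (sum of currents leaving = 0; resistances in Ω):
  Node 1: (V_1 - 10)/3000 + (V_1 - V_2)/3.9 + (V_1 - V_5)/11 = 0
  Node 2: (V_2 - V_1)/3.9 + (V_2 - V_3)/36000 + (V_2 - V_5)/3600 = 0
  Node 3: (V_3 - V_2)/36000 + (V_3 - 0)/3300 + (V_3 - V_5)/1800 = 0
  Node 5: (V_5 - V_1)/11 + (V_5 - V_2)/3600 + (V_5 - V_3)/1800 + (V_5 - 0)/220 = 0
Collecting terms (coefficients in siemens):
  0.3477·V_1 - 0.2564·V_2 - 0.09091·V_5 = 0.003333
  0.2567·V_2 - 0.2564·V_1 - 0.00002778·V_3 - 0.0002778·V_5 = 0
  0.0008864·V_3 - 0.00002778·V_2 - 0.0005556·V_5 = 0
  0.09629·V_5 - 0.09091·V_1 - 0.0002778·V_2 - 0.0005556·V_3 = 0
Solving these 4 simultaneous equations (Gaussian elimination) gives:
  V_1 = 0.6881 V, V_2 = 0.688 V, V_3 = 0.4315 V, V_5 = 0.6541 V
Part 1:
  Read off the nodal solution: V_5 = 0.6541 V
Part 2:
  I_R5 = (V_1 - V_5)/R5 = (0.6881 - 0.6541)/11 = 0.003087 A
  Magnitude: I_R5 = 0.003087 A
Part 3:
  I_R1 = (V_0 - V_1)/R1 = (10 - 0.6881)/3000 = 0.003104 A
  P_R1 = I_R1² × R1 = (0.003104)² × 3000 = 0.0289 W
Part 4:
  Power in each resistor, P = (ΔV)²/R:
    P_R1 = (10 - 0.6881)²/3000 = 0.0289 W
    P_R2 = (0.6881 - 0.688)²/3.9 = 0.000000001067 W
    P_R3 = (0.688 - 0.4315)²/36000 = 0.000001827 W
    P_R4 = (0.4315 - 0)²/3300 = 0.00005643 W
    P_R5 = (0.6881 - 0.6541)²/11 = 0.0001049 W
    P_R6 = (0.688 - 0.6541)²/3600 = 0.0000003192 W
    P_R7 = (0.4315 - 0.6541)²/1800 = 0.00002752 W
    P_R8 = (0 - 0.6541)²/220 = 0.001945 W
  P_total = P_R1 + P_R2 + P_R3 + P_R4 + P_R5 + P_R6 + P_R7 + P_R8 = 0.03104 W

Final answers:
1. V_5 = 0.6541 V
2. I_R5 = 0.003087 A
3. P_R1 = 0.0289 W
4. P_total = 0.03104 W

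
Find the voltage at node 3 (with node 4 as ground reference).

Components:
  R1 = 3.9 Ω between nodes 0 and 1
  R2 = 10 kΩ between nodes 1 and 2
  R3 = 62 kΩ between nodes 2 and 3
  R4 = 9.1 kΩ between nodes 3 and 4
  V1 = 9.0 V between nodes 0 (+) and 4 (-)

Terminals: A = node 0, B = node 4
Nodal analysis, taking node 4 as the 0 V reference.
Source V1 fixes V_0 = 9 V.
KCL at each unknown node (sum of currents leaving = 0; resistances in Ω):
  Node 1: (V_1 - 9)/3.9 + (V_1 - V_2)/10000 = 0
  Node 2: (V_2 - V_1)/10000 + (V_2 - V_3)/62000 = 0
  Node 3: (V_3 - V_2)/62000 + (V_3 - 0)/9100 = 0
Collecting terms (coefficients in siemens):
  0.2565·V_1 - 0.0001·V_2 = 2.308
  0.0001161·V_2 - 0.0001·V_1 - 0.00001613·V_3 = 0
  0.000126·V_3 - 0.00001613·V_2 = 0
Solving these 3 simultaneous equations (Gaussian elimination) gives:
  V_1 = 9 V, V_2 = 7.89 V, V_3 = 1.01 V
The requested potential is V_3 = 1.01 V.

Final answer: V_3 = 1.01 V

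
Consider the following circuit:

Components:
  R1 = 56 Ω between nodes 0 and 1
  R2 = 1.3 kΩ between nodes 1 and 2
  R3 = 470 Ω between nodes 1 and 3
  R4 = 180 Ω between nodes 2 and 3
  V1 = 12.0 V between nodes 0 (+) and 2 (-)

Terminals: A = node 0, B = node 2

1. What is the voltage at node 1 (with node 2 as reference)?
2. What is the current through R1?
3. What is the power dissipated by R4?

Nodal analysis, taking node 2 as the 0 V reference.
Source V1 fixes V_0 = 12 V.
KCL at each unknown node (sum of currents leaving = 0; resistances in Ω):
  Node 1: (V_1 - 12)/56 + (V_1 - 0)/1300 + (V_1 - V_3)/470 = 0
  Node 3: (V_3 - V_1)/470 + (V_3 - 0)/180 = 0
Collecting terms (coefficients in siemens):
  0.02075·V_1 - 0.002128·V_3 = 0.2143
  0.007683·V_3 - 0.002128·V_1 = 0
Determinant D = (0.02075)(0.007683) - (-0.002128)(-0.002128) = 0.0001549
V_1 = [(0.2143)(0.007683) - (-0.002128)(0)]/D = 10.63 V
V_3 = [(0.02075)(0) - (0.2143)(-0.002128)]/D = 2.943 V
Part 1:
  Read off the nodal solution: V_1 = 10.63 V
Part 2:
  I_R1 = (V_0 - V_1)/R1 = (12 - 10.63)/56 = 0.02452 A
  Magnitude: I_R1 = 0.02452 A
Part 3:
  I_R4 = (V_2 - V_3)/R4 = (0 - 2.943)/180 = -0.01635 A
  P_R4 = I_R4² × R4 = (-0.01635)² × 180 = 0.04811 W

Final answers:
1. V_1 = 10.63 V
2. I_R1 = 0.02452 A
3. P_R4 = 0.04811 W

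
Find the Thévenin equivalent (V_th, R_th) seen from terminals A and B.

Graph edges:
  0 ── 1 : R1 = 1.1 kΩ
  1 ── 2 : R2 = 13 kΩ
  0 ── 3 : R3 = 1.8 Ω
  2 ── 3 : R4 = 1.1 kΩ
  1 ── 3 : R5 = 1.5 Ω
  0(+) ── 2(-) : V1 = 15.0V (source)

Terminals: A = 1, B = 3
Step 1 — V_th is the open-circuit voltage V_A - V_B (nothing connected across the terminals).
Nodal analysis, taking node 2 as the 0 V reference.
Source V1 fixes V_0 = 15 V.
KCL at each unknown node (sum of currents leaving = 0; resistances in Ω):
  Node 1: (V_1 - 15)/1100 + (V_1 - 0)/13000 + (V_1 - V_3)/1.5 = 0
  Node 3: (V_3 - 15)/1.8 + (V_3 - 0)/1100 + (V_3 - V_1)/1.5 = 0
Collecting terms (coefficients in siemens):
  0.6677·V_1 - 0.6667·V_3 = 0.01364
  1.223·V_3 - 0.6667·V_1 = 8.333
Determinant D = (0.6677)(1.223) - (-0.6667)(-0.6667) = 0.3722
V_1 = [(0.01364)(1.223) - (-0.6667)(8.333)]/D = 14.97 V
V_3 = [(0.6677)(8.333) - (0.01364)(-0.6667)]/D = 14.97 V
V_th = V_1 - V_3 = 14.97 - 14.97 = -0.001689 V
Step 2 — R_th: zero the source — replace V1 by a short circuit (node 2 merges into node 0) — and find the resistance seen between A (node 1) and B (node 3).
Reduce the network between node 1 (A) and node 3 (B) by series/parallel combination:
  Rp1 = R1 ‖ R2 (parallel, both between nodes 0 and 1) = 1/(1/1100 + 1/13000) = 1014 Ω
  Rp2 = R3 ‖ R4 (parallel, both between nodes 0 and 3) = 1/(1/1.8 + 1/1100) = 1.797 Ω
  Rs1 = Rp1 + Rp2 (series, joined only at node 0) = 1014 + 1.797 = 1016 Ω
  Rp3 = R5 ‖ Rs1 (parallel, both between nodes 1 and 3) = 1/(1/1.5 + 1/1016) = 1.498 Ω
R_th = 1.498 Ω

Final answer: V_th = -0.001689 V, R_th = 1.498 Ω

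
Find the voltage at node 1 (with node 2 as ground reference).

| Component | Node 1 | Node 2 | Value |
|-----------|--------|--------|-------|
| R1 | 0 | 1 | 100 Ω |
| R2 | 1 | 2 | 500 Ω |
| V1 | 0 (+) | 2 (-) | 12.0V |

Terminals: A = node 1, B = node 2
Nodal analysis, taking node 2 as the 0 V reference.
Source V1 fixes V_0 = 12 V.
KCL at each unknown node (sum of currents leaving = 0; resistances in Ω):
  Node 1: (V_1 - 12)/100 + (V_1 - 0)/500 = 0
Collecting terms: 0.012 × V_1 = 0.12  =>  V_1 = 10 V
The requested potential is V_1 = 10 V.

Final answer: V_1 = 10 V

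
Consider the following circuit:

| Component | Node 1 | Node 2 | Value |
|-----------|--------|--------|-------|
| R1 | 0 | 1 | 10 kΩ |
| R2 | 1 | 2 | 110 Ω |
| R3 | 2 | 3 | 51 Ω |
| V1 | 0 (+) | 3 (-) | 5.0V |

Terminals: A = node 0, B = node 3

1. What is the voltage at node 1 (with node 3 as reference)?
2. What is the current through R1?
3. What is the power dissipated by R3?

Nodal analysis, taking node 3 as the 0 V reference.
Source V1 fixes V_0 = 5 V.
KCL at each unknown node (sum of currents leaving = 0; resistances in Ω):
  Node 1: (V_1 - 5)/10000 + (V_1 - V_2)/110 = 0
  Node 2: (V_2 - V_1)/110 + (V_2 - 0)/51 = 0
Collecting terms (coefficients in siemens):
  0.009191·V_1 - 0.009091·V_2 = 0.0005
  0.0287·V_2 - 0.009091·V_1 = 0
Determinant D = (0.009191)(0.0287) - (-0.009091)(-0.009091) = 0.0001811
V_1 = [(0.0005)(0.0287) - (-0.009091)(0)]/D = 0.07922 V
V_2 = [(0.009191)(0) - (0.0005)(-0.009091)]/D = 0.0251 V
Part 1:
  Read off the nodal solution: V_1 = 0.07922 V
Part 2:
  I_R1 = (V_0 - V_1)/R1 = (5 - 0.07922)/10000 = 0.0004921 A
  Magnitude: I_R1 = 0.0004921 A
Part 3:
  I_R3 = (V_2 - V_3)/R3 = (0.0251 - 0)/51 = 0.0004921 A
  P_R3 = I_R3² × R3 = (0.0004921)² × 51 = 0.00001235 W

Final answers:
1. V_1 = 0.07922 V
2. I_R1 = 0.0004921 A
3. P_R3 = 1.235e-05 W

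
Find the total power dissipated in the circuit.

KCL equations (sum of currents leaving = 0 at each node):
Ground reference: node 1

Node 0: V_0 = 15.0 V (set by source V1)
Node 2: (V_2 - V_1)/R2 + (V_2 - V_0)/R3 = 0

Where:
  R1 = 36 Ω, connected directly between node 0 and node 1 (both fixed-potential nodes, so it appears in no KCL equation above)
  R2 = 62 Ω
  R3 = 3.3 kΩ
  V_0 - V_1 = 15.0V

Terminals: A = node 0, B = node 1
Nodal analysis, taking node 1 as the 0 V reference.
Source V1 fixes V_0 = 15 V.
KCL at each unknown node (sum of currents leaving = 0; resistances in Ω):
  Node 2: (V_2 - 0)/62 + (V_2 - 15)/3300 = 0
Collecting terms: 0.01643 × V_2 = 0.004545  =>  V_2 = 0.2766 V
Power in each resistor, P = (ΔV)²/R:
  P_R1 = (15 - 0)²/36 = 6.25 W
  P_R2 = (0 - 0.2766)²/62 = 0.001234 W
  P_R3 = (15 - 0.2766)²/3300 = 0.06569 W
P_total = P_R1 + P_R2 + P_R3 = 6.317 W

Final answer: 6.317 W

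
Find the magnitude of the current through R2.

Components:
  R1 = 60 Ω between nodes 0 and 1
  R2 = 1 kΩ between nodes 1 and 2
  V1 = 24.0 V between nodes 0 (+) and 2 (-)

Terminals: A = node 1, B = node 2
Nodal analysis, taking node 2 as the 0 V reference.
Source V1 fixes V_0 = 24 V.
KCL at each unknown node (sum of currents leaving = 0; resistances in Ω):
  Node 1: (V_1 - 24)/60 + (V_1 - 0)/1000 = 0
Collecting terms: 0.01767 × V_1 = 0.4  =>  V_1 = 22.64 V
I_R2 = (V_1 - V_2)/R2 = (22.64 - 0)/1000 = 0.02264 A
|I_R2| = 0.02264 A

Final answer: |I_R2| = 0.02264 A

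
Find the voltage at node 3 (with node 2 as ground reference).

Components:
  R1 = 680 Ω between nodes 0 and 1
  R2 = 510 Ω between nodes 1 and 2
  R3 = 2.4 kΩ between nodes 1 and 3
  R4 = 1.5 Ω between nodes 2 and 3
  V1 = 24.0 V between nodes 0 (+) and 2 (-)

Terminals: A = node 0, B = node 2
Nodal analysis, taking node 2 as the 0 V reference.
Source V1 fixes V_0 = 24 V.
KCL at each unknown node (sum of currents leaving = 0; resistances in Ω):
  Node 1: (V_1 - 24)/680 + (V_1 - 0)/510 + (V_1 - V_3)/2400 = 0
  Node 3: (V_3 - V_1)/2400 + (V_3 - 0)/1.5 = 0
Collecting terms (coefficients in siemens):
  0.003848·V_1 - 0.0004167·V_3 = 0.03529
  0.6671·V_3 - 0.0004167·V_1 = 0
Determinant D = (0.003848)(0.6671) - (-0.0004167)(-0.0004167) = 0.002567
V_1 = [(0.03529)(0.6671) - (-0.0004167)(0)]/D = 9.173 V
V_3 = [(0.003848)(0) - (0.03529)(-0.0004167)]/D = 0.005729 V
The requested potential is V_3 = 0.005729 V.

Final answer: V_3 = 0.005729 V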